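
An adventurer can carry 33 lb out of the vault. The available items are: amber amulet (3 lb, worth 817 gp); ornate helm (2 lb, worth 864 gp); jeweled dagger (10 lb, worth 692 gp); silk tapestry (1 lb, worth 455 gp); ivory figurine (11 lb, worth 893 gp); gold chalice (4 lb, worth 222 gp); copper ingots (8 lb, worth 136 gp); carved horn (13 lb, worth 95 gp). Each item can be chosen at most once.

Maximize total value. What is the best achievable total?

Taking amber amulet + ornate helm + jeweled dagger + silk tapestry + ivory figurine + gold chalice: 31 lb used, 3943 in value.

3943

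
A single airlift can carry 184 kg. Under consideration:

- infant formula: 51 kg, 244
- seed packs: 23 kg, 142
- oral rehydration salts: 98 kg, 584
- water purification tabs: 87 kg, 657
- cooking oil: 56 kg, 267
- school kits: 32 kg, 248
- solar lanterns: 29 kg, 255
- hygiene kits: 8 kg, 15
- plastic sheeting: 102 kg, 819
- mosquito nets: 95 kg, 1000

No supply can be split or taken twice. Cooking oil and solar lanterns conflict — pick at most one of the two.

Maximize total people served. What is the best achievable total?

By people served per kg: mosquito nets 10.53, solar lanterns 8.79, plastic sheeting 8.03, school kits 7.75 lead.
Filling by ratio: seed packs + school kits + solar lanterns + mosquito nets for 1645, with 5 kg left unused.
Replace seed packs and school kits and solar lanterns with water purification tabs: the trade gains 12 net, giving 1657 at 182 kg.
Nothing else feasible within 184 kg beats 1657.

1657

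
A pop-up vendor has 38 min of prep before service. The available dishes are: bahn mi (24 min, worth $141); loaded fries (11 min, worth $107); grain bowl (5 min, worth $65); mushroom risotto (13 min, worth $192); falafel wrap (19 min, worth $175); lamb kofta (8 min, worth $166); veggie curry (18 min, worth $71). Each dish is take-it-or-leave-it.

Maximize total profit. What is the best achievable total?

Loaded fries + grain bowl + mushroom risotto + lamb kofta uses 37 of the 38 min and totals 530.

530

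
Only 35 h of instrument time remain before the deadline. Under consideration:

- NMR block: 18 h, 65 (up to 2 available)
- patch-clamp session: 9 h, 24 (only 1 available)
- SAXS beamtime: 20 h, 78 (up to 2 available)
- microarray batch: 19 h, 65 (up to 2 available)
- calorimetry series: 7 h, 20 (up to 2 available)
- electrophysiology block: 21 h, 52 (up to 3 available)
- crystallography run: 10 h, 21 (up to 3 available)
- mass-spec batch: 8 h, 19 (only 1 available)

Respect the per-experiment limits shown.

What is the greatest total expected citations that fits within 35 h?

118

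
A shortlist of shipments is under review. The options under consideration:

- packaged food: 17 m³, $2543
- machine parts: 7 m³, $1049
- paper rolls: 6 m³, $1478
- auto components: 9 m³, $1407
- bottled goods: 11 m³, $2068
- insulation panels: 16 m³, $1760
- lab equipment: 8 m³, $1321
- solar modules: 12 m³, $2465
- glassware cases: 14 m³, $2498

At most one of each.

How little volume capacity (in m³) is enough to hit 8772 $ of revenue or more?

47

Look for the lowest-volume combination reaching 8772.
machine parts + paper rolls + lab equipment + solar modules + glassware cases: 8811 revenue at 47 m³.
Any bundle with less than 47 m³ falls short of 8772.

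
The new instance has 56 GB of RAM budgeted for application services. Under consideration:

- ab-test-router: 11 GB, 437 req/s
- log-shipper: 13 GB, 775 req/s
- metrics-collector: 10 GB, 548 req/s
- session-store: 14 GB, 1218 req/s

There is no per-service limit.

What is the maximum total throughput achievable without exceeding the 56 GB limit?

4872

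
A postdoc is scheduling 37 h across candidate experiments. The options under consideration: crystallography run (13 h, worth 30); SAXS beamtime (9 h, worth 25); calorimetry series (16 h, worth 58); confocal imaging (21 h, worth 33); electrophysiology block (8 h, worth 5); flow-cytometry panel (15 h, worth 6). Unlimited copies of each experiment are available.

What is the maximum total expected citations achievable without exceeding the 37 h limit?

Ranking by ratio (expected citations/h): calorimetry series 3.62, SAXS beamtime 2.78, crystallography run 2.31.
Best packing: 2×calorimetry series — 32 h, 116 total.
Nothing else within 37 h beats 116.

116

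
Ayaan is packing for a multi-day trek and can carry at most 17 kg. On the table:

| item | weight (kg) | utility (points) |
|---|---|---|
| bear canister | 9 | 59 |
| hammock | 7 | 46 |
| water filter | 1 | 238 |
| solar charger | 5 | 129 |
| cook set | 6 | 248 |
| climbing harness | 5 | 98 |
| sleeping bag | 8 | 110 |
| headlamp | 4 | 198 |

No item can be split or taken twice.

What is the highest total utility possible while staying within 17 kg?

813

The ratio ordering already packs tightly: water filter + solar charger + cook set + headlamp, 16 kg, 813.
No other feasible combination exceeds 813.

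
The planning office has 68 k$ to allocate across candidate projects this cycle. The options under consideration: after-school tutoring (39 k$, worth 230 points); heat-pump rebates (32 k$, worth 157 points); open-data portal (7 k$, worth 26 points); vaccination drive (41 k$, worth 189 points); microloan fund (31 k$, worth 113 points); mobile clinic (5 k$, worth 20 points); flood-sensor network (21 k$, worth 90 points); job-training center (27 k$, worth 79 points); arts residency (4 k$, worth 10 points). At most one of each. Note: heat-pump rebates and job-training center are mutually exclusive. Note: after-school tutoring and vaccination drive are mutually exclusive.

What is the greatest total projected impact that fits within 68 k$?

Greedy by ratio would take after-school tutoring + mobile clinic + flood-sensor network: 65 k$ used, total 340.
Replace mobile clinic with open-data portal: the trade gains 6 net, giving 346 at 67 k$.
An exhaustive check of the 512 subsets confirms 346.

346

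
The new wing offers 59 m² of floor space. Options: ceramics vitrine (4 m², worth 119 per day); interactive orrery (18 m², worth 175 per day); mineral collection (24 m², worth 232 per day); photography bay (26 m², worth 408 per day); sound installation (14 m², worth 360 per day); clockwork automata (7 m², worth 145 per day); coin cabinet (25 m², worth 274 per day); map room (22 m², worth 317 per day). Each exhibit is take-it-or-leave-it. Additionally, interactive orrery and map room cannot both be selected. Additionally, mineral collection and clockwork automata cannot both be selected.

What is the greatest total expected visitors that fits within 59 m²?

1032

Ranking by ratio (expected visitors/m²): ceramics vitrine 29.75, sound installation 25.71, clockwork automata 20.71.
Taking ceramics vitrine + photography bay + sound installation + clockwork automata: 51 m² used, 1032 in expected visitors.
That's the maximum — no feasible swap from here does better than 1032.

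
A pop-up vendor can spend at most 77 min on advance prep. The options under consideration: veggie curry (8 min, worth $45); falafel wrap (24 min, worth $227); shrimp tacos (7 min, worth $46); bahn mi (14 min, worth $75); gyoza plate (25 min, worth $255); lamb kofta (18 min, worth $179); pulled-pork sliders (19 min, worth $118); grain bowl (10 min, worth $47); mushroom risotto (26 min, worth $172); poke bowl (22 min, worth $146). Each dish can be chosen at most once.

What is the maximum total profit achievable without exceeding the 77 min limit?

Density check — gyoza plate 10.20, lamb kofta 9.94, falafel wrap 9.46, poke bowl 6.64 are the best per min.
Filling by ratio: falafel wrap + shrimp tacos + gyoza plate + lamb kofta for 707, with 3 min left unused.
Dropping shrimp tacos frees 7 min; slotting in grain bowl (10 min) lifts the total to 708 at 77 min.

708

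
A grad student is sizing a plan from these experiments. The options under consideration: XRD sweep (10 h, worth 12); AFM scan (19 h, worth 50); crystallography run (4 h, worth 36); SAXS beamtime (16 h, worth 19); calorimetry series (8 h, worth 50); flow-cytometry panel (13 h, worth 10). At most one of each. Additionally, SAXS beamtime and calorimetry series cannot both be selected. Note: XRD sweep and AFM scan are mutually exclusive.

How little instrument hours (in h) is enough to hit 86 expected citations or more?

12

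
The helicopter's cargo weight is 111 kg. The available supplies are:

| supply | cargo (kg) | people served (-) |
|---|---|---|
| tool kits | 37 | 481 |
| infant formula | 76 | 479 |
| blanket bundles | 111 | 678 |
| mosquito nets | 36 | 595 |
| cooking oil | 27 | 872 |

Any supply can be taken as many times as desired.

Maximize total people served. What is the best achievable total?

Ranking by ratio (people served/kg): cooking oil 32.30, mosquito nets 16.53, tool kits 13.00, infant formula 6.30.
The ratio ordering already packs tightly: 4×cooking oil, 108 kg, 3488.
That's the maximum — no swap from here does better than 3488.

3488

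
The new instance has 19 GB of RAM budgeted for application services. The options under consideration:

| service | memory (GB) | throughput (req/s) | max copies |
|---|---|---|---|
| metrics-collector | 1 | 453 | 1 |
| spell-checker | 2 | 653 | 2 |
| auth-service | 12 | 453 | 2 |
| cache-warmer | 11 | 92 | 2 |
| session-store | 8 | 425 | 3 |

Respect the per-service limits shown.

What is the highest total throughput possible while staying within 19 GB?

2212

Greedy by ratio would take metrics-collector + 2×spell-checker + session-store: 13 GB used, total 2184.
Dropping session-store frees 8 GB; slotting in auth-service (12 GB) lifts the total to 2212 at 17 GB.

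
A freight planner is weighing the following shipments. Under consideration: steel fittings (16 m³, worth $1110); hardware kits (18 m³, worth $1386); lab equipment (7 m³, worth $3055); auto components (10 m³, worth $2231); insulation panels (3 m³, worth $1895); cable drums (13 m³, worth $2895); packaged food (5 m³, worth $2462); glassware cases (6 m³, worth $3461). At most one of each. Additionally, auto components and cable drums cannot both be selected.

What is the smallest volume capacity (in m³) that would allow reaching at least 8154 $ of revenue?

16

Need the lightest bundle worth ≥ 8154.
lab equipment + insulation panels + glassware cases reaches 8411 using 16 m³.
No combination under 16 m³ hits 8154.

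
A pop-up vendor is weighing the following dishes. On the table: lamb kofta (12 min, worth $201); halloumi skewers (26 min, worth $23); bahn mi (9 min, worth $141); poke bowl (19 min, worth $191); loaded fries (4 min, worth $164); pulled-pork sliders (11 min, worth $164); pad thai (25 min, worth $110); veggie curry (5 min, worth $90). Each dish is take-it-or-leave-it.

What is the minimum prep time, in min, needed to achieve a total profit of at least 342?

16

Look for the lowest-prep combination reaching 342.
Taking lamb kofta + loaded fries gives 365 (≥ 342) for 16 min.
Below 16 min the best achievable stays under 342.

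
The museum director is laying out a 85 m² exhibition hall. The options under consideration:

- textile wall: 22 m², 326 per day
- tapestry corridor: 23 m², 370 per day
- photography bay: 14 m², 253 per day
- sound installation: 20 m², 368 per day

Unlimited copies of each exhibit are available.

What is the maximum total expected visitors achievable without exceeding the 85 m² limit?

1518

Taking the top-ratio exhibits first gives 4×sound installation for 1472 (80 m²).
Dropping 4×sound installation frees 80 m²; slotting in 6×photography bay (84 m²) lifts the total to 1518 at 84 m².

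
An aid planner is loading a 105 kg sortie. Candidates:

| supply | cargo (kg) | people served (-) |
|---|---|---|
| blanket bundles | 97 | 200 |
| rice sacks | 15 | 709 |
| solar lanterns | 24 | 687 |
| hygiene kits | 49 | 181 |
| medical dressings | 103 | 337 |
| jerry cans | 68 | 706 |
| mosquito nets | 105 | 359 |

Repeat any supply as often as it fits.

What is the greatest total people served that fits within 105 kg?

4963

Best packing: 7×rice sacks — 105 kg, 4963 total.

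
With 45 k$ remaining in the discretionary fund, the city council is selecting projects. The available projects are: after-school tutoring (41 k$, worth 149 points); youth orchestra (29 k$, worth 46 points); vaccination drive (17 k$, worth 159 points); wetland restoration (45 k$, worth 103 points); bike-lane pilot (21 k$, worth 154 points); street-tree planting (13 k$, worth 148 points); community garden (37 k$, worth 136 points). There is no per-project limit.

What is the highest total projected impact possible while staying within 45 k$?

455

Density check — street-tree planting 11.38, vaccination drive 9.35, bike-lane pilot 7.33 are the best per k$.
Taking the top-ratio projects first gives 3×street-tree planting for 444 (39 k$).
Replace street-tree planting with vaccination drive: the trade gains 11 net, giving 455 at 43 k$.
Every other selection either busts 45 k$ or fails to beat 455.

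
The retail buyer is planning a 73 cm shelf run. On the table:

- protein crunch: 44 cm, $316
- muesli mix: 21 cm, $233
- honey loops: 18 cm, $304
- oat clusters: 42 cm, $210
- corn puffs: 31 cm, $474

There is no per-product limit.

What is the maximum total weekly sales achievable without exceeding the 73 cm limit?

The ratio ordering already packs tightly: 4×honey loops, 72 cm, 1216.

1216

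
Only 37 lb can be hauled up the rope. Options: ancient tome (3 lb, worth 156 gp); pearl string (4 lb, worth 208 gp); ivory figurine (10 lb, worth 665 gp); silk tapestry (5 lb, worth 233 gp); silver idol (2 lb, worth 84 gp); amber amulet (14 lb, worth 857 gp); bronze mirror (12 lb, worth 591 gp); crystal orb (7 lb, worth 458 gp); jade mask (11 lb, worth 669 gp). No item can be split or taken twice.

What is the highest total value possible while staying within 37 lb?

Ranking by ratio (value/lb): ivory figurine 66.50, crystal orb 65.43, amber amulet 61.21, jade mask 60.82.
Greedy by ratio would take ancient tome + ivory figurine + silver idol + amber amulet + crystal orb: 36 lb used, total 2220.
The 10 lb tied up in ancient tome and crystal orb is better spent on jade mask — total rises to 2275 (37 lb).
Next best is pearl string + ivory figurine + silver idol + amber amulet + crystal orb at 2272 (37 lb) — short by 3.

2275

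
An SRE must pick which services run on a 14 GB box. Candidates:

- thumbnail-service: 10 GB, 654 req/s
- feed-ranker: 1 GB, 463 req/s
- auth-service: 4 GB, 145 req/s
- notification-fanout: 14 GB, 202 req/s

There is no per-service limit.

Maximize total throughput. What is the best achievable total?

6482

The ratio ordering already packs tightly: 14×feed-ranker, 14 GB, 6482.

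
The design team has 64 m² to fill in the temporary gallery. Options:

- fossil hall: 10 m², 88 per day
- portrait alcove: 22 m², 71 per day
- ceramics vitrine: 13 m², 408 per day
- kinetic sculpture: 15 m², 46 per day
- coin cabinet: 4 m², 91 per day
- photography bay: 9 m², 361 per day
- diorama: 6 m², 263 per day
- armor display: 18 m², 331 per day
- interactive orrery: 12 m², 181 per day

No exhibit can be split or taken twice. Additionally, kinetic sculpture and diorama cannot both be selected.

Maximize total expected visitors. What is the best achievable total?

1635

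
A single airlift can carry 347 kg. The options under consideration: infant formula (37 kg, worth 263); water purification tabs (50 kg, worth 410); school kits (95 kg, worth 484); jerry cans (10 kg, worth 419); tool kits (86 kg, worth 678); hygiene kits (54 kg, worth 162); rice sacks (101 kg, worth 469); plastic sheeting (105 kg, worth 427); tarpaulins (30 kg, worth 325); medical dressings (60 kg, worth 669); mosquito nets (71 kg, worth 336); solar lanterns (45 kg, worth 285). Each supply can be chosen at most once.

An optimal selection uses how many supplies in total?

7

The maximum people served within 347 kg is 3100.
For example infant formula + water purification tabs + jerry cans + tool kits + tarpaulins + medical dressings + mosquito nets achieves it, using 344 kg.
Any selection reaching 3100 contains exactly 7 supplies.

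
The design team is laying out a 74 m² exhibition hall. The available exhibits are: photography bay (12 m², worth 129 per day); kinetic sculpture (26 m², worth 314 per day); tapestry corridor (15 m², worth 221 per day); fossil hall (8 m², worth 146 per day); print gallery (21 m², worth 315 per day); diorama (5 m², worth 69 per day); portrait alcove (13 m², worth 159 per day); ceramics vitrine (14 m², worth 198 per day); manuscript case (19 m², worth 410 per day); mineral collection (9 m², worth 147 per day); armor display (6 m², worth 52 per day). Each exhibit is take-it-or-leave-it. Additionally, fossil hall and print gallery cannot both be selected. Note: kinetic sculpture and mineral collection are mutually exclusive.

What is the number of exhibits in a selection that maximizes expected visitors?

5

Best achievable expected visitors is 1213.
tapestry corridor + print gallery + diorama + ceramics vitrine + manuscript case hits 1213 at 74 m².
Any selection reaching 1213 contains exactly 5 exhibits.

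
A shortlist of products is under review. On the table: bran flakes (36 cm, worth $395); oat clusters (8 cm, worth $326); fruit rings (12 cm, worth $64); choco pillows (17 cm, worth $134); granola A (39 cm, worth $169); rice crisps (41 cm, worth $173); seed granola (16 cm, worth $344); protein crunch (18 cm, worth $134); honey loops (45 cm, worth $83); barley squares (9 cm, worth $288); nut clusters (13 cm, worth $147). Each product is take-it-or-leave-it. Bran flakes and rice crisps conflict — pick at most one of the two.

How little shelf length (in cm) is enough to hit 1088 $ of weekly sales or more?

Minimise cm subject to total weekly sales ≥ 1088.
oat clusters + seed granola + barley squares + nut clusters reaches 1105 using 46 cm.
No combination under 46 cm hits 1088.

46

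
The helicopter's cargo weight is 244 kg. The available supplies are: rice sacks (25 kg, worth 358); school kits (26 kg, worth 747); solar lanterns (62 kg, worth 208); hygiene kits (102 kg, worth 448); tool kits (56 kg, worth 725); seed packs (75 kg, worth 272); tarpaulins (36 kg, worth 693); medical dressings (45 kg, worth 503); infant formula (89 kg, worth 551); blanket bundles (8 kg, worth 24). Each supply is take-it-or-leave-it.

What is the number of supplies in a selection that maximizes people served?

6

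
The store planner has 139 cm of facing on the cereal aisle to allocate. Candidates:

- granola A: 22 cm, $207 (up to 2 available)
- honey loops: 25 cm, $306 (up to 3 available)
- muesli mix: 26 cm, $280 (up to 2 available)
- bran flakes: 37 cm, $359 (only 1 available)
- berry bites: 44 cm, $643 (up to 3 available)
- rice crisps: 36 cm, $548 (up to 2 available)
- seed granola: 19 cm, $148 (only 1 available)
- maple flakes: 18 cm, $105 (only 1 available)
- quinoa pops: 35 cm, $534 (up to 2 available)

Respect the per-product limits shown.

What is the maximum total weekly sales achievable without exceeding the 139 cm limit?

2017

Filling by ratio: honey loops + rice crisps + 2×quinoa pops for 1922, with 8 cm left unused.
Replace rice crisps with berry bites: the trade gains 95 net, giving 2017 at 139 cm.
Nothing else within 139 cm beats 2017.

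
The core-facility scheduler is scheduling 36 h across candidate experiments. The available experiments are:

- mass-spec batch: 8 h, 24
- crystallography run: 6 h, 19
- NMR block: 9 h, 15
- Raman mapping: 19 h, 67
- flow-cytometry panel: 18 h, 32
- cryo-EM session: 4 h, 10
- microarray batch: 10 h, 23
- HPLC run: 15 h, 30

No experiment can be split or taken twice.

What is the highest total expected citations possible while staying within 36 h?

Best packing: mass-spec batch + crystallography run + Raman mapping — 33 h, 110 total.
Next best is crystallography run + Raman mapping + microarray batch at 109 (35 h) — short by 1.

110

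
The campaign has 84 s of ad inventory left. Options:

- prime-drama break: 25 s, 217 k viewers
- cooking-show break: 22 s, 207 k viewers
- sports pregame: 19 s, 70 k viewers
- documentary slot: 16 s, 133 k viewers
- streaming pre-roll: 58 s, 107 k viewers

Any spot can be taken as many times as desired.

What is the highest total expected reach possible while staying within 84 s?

754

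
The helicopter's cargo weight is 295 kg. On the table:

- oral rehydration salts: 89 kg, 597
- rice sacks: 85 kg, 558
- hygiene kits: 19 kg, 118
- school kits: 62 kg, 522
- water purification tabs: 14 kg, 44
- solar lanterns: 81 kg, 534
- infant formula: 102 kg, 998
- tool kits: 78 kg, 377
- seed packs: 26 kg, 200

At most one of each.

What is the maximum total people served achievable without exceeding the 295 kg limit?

2396

Filling by ratio: oral rehydration salts + school kits + water purification tabs + infant formula + seed packs for 2361, with 2 kg left unused.
Dropping oral rehydration salts and water purification tabs frees 103 kg; slotting in rice sacks + hygiene kits (104 kg) lifts the total to 2396 at 294 kg.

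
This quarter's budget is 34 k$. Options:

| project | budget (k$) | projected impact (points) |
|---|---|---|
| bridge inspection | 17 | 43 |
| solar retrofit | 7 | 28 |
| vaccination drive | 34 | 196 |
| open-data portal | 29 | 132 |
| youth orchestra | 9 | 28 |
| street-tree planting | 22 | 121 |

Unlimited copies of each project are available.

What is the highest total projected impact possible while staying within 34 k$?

196

By projected impact per k$: vaccination drive 5.76, street-tree planting 5.50, open-data portal 4.55 lead.
Vaccination drive uses 34 of the 34 k$ and totals 196.
That's the maximum — no swap from here does better than 196.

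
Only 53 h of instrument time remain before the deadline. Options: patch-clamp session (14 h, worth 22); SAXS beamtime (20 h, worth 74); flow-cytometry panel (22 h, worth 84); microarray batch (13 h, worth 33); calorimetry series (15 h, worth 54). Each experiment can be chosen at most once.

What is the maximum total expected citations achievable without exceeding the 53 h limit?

171

Taking the top-ratio experiments first gives SAXS beamtime + flow-cytometry panel for 158 (42 h).
Replace SAXS beamtime with microarray batch + calorimetry series: the trade gains 13 net, giving 171 at 50 h.
An exhaustive check of the 32 subsets confirms 171.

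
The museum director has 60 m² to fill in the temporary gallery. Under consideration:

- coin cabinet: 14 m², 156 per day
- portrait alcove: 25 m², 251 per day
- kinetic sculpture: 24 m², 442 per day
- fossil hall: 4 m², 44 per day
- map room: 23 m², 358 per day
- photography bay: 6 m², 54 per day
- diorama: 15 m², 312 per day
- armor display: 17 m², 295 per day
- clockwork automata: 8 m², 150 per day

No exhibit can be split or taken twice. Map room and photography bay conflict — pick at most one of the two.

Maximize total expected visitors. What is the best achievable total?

The ratio heuristic lands on kinetic sculpture + fossil hall + photography bay + diorama + clockwork automata (1002) but leaves 3 m² idle.
Replace photography bay and clockwork automata with armor display: the trade gains 91 net, giving 1093 at 60 m².
That's the maximum — no feasible swap from here does better than 1093.

1093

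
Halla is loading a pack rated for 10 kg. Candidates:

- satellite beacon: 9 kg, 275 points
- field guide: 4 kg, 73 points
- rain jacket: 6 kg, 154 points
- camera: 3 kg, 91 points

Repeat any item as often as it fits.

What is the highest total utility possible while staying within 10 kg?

Ranking by ratio (utility/kg): satellite beacon 30.56, camera 30.33, rain jacket 25.67, field guide 18.25.
Taking satellite beacon: 9 kg used, 275 in utility.

275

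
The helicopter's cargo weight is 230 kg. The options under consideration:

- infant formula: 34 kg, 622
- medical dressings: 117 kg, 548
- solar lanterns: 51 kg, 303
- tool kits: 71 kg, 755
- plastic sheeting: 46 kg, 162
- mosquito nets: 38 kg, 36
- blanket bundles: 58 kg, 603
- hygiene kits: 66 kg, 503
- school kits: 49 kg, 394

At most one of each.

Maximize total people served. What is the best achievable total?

By people served per kg: infant formula 18.29, tool kits 10.63, blanket bundles 10.40, school kits 8.04 lead.
The ratio heuristic lands on infant formula + tool kits + blanket bundles + school kits (2374) but leaves 18 kg idle.
Replace school kits with hygiene kits: the trade gains 109 net, giving 2483 at 229 kg.

2483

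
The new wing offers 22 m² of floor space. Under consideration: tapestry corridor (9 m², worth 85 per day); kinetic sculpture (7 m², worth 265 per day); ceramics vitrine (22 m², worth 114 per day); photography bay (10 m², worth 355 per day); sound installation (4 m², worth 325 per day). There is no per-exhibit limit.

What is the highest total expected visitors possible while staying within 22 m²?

1625

Best packing: 5×sound installation — 20 m², 1625 total.
Nothing else within 22 m² beats 1625.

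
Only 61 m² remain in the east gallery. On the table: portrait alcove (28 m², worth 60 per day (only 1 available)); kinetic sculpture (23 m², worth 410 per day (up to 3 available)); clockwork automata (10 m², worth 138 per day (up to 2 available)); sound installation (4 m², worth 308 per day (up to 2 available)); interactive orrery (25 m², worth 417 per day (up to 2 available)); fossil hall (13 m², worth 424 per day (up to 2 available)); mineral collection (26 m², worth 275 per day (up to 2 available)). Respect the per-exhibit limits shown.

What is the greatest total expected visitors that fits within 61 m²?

A density-first pass picks kinetic sculpture + 2×sound installation + 2×fossil hall — 1874 at 57 m².
Replace kinetic sculpture with interactive orrery: the trade gains 7 net, giving 1881 at 59 m².
That's the maximum — no swap from here does better than 1881.

1881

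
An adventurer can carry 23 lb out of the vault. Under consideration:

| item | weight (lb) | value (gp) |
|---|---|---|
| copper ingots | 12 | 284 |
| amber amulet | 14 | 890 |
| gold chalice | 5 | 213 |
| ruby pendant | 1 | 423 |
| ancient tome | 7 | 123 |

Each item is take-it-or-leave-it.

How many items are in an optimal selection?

3

The maximum value within 23 lb is 1526.
amber amulet + gold chalice + ruby pendant hits 1526 at 20 lb.
Every optimal selection uses 3 items.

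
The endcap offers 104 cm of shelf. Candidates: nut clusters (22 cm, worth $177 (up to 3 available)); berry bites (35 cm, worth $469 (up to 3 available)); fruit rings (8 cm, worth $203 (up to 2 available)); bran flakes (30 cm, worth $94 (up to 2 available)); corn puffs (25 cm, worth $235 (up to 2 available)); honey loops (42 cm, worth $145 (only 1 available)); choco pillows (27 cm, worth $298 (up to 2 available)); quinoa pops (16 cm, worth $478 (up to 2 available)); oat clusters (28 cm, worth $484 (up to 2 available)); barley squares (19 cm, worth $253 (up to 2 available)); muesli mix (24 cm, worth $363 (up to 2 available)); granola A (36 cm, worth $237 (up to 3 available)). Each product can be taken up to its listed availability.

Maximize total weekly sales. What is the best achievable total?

2330

The ratio ordering already packs tightly: 2×fruit rings + 2×quinoa pops + 2×oat clusters, 104 cm, 2330.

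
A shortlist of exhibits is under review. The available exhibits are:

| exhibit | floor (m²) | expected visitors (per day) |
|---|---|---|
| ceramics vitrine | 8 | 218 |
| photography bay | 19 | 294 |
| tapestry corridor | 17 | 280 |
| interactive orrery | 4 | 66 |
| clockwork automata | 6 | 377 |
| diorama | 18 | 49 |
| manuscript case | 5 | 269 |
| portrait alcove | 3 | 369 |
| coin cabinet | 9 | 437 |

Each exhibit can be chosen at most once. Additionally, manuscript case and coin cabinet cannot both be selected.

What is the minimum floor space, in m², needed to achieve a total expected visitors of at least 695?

9

Need the lightest bundle worth ≥ 695.
clockwork automata + portrait alcove reaches 746 using 9 m².
Any bundle with less than 9 m² falls short of 695.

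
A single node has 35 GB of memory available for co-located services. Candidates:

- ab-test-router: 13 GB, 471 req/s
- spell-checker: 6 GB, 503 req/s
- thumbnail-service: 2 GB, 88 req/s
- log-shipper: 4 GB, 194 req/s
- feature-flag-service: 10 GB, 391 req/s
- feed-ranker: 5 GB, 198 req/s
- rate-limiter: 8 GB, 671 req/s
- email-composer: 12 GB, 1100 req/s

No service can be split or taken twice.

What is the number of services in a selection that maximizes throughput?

Best achievable throughput is 2666.
For example spell-checker + log-shipper + feed-ranker + rate-limiter + email-composer achieves it, using 35 GB.
Every optimal selection uses 5 services.

5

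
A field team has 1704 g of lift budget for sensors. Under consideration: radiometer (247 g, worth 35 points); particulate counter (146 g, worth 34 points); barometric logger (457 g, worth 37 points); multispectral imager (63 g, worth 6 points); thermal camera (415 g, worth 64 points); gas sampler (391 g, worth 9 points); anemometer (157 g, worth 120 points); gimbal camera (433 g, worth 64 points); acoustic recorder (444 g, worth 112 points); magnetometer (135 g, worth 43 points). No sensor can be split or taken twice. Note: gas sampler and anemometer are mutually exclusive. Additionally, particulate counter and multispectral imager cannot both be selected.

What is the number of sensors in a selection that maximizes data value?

6

Best achievable data value is 409.
For example multispectral imager + thermal camera + anemometer + gimbal camera + acoustic recorder + magnetometer achieves it, using 1647 g.
Every optimal selection uses 6 sensors.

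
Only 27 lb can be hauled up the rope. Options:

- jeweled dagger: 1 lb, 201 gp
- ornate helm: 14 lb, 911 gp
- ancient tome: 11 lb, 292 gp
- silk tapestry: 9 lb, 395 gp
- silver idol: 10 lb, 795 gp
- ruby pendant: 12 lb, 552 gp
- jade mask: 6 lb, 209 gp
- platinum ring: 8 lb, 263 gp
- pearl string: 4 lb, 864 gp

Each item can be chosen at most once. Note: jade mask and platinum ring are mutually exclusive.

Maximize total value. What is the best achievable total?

Jeweled dagger + silver idol + ruby pendant + pearl string uses 27 of the 27 lb and totals 2412.
No other feasible combination exceeds 2412.

2412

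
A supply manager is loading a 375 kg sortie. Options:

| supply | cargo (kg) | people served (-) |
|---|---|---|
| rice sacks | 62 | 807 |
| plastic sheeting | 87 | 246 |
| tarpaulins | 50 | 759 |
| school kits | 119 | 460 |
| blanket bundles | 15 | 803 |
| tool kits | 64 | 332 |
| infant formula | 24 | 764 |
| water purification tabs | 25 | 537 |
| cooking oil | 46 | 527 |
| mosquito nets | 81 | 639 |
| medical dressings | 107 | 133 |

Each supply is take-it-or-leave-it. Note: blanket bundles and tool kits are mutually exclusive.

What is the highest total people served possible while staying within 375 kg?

By people served per kg: blanket bundles 53.53, infant formula 31.83, water purification tabs 21.48 lead.
Rice sacks + tarpaulins + blanket bundles + infant formula + water purification tabs + cooking oil + mosquito nets uses 303 of the 375 kg and totals 4836.
Next best is rice sacks + tarpaulins + school kits + blanket bundles + infant formula + water purification tabs + cooking oil at 4657 (341 kg) — short by 179.

4836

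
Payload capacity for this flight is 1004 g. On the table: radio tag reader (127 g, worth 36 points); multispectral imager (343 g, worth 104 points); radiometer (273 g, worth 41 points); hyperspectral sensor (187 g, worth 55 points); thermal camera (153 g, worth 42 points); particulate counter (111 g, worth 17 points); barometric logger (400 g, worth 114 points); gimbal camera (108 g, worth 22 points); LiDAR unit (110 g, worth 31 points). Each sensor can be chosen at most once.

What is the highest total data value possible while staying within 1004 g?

285

The ratio heuristic lands on multispectral imager + hyperspectral sensor + barometric logger (273) but leaves 74 g idle.
Dropping hyperspectral sensor frees 187 g; slotting in radio tag reader + LiDAR unit (237 g) lifts the total to 285 at 980 g.
An exhaustive check of the 512 subsets confirms 285.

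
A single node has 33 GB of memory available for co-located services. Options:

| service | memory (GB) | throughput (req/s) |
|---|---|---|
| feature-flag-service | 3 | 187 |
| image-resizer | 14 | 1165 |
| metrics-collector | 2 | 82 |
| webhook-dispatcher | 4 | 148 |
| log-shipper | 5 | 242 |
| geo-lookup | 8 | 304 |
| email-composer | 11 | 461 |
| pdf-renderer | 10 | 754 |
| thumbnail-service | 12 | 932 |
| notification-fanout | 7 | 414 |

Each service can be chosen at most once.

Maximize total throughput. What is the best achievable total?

Density check — image-resizer 83.21, thumbnail-service 77.67, pdf-renderer 75.40 are the best per GB.
Taking the top-ratio services first gives feature-flag-service + image-resizer + metrics-collector + thumbnail-service for 2366 (31 GB).
The 5 GB tied up in feature-flag-service and metrics-collector is better spent on notification-fanout — total rises to 2511 (33 GB).

2511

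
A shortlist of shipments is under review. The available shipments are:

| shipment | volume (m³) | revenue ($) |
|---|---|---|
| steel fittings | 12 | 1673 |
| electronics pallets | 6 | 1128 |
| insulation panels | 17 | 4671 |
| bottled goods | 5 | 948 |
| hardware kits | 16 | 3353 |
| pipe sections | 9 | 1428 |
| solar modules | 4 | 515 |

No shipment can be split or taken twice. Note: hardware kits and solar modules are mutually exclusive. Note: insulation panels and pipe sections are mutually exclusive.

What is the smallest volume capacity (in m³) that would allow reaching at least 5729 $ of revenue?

23

Minimise m³ subject to total revenue ≥ 5729.
electronics pallets + insulation panels reaches 5799 using 23 m³.
No combination under 23 m³ hits 5729.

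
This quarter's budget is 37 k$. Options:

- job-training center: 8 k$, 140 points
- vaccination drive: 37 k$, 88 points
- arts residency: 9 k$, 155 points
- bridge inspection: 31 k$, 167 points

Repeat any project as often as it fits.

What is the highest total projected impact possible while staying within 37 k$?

The ratio heuristic lands on 4×job-training center (560) but leaves 5 k$ idle.
The 32 k$ tied up in 4×job-training center is better spent on 4×arts residency — total rises to 620 (36 k$).
That's the maximum — no swap from here does better than 620.

620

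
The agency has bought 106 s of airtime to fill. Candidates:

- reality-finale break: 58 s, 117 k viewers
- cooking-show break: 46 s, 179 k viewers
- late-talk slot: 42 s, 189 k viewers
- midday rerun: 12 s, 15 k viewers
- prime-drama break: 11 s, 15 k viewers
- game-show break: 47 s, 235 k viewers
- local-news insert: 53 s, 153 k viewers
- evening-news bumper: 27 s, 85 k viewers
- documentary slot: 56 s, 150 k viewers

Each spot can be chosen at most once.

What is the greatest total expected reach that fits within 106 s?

439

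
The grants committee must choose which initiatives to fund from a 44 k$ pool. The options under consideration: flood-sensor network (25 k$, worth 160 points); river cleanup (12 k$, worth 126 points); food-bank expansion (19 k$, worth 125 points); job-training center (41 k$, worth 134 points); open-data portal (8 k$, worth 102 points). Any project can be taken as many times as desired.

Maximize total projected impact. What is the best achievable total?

534

Greedy by ratio would take 5×open-data portal: 40 k$ used, total 510.
Replace open-data portal with river cleanup: the trade gains 24 net, giving 534 at 44 k$.
No other feasible combination exceeds 534.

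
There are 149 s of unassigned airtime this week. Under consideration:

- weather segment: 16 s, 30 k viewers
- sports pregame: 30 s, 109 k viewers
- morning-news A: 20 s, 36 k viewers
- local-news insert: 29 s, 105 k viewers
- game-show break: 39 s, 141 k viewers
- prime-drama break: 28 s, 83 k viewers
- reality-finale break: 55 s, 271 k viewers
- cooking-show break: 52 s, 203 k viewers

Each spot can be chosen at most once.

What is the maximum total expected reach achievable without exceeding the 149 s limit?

615

Filling by ratio: sports pregame + reality-finale break + cooking-show break for 583, with 12 s left unused.
The 30 s tied up in sports pregame is better spent on game-show break — total rises to 615 (146 s).
Runner-up sports pregame + reality-finale break + cooking-show break tops out at 583.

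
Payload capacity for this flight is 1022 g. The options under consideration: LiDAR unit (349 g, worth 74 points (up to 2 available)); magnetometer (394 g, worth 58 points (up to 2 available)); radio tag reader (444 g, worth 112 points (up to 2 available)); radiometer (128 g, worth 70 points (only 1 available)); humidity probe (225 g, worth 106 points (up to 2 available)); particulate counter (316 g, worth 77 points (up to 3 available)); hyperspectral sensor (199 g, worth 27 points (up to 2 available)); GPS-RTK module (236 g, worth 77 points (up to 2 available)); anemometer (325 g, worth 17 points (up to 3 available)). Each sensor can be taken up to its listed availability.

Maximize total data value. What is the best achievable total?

Greedy by ratio would take radiometer + 2×humidity probe + hyperspectral sensor + GPS-RTK module: 1013 g used, total 386.
Dropping hyperspectral sensor and GPS-RTK module frees 435 g; slotting in radio tag reader (444 g) lifts the total to 394 at 1022 g.

394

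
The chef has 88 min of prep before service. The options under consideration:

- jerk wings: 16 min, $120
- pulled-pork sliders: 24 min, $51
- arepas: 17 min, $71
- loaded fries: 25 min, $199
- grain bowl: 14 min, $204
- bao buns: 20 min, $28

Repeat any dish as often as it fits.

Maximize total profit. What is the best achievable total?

1224

6×grain bowl uses 84 of the 88 min and totals 1224.
The spare 4 min is too small for any remaining dish, and no exchange beats 1224.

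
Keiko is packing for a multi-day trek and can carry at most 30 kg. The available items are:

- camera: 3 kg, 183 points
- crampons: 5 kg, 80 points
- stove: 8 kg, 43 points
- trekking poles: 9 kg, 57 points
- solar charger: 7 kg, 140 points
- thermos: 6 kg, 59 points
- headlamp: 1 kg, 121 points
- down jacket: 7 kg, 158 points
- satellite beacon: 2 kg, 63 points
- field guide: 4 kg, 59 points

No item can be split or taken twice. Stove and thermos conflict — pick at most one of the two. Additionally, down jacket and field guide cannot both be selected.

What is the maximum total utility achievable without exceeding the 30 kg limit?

Taking camera + crampons + solar charger + headlamp + down jacket + satellite beacon: 25 kg used, 745 in utility.
No other feasible combination exceeds 745.

745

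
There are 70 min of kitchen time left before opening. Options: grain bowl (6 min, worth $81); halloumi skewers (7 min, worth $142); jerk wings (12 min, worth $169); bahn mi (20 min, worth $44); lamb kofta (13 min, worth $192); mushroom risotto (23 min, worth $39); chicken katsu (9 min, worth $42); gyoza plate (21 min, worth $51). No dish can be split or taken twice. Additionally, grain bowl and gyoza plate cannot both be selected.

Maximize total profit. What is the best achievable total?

670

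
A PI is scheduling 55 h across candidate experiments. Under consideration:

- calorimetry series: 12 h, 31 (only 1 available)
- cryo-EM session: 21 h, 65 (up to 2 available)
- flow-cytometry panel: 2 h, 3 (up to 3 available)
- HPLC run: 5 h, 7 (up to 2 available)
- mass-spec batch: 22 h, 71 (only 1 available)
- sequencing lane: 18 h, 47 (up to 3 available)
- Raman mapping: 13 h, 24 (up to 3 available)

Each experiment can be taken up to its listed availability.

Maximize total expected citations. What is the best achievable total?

167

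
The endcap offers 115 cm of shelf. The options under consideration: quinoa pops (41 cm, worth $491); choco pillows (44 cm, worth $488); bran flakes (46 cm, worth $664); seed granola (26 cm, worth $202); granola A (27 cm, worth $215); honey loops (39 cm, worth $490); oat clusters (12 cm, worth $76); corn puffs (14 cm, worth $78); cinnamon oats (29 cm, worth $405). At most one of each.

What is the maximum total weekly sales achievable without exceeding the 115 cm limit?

By weekly sales per cm: bran flakes 14.43, cinnamon oats 13.97, honey loops 12.56 lead.
Bran flakes + honey loops + cinnamon oats uses 114 of the 115 cm and totals 1559.
Runner-up quinoa pops + honey loops + cinnamon oats tops out at 1386.

1559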